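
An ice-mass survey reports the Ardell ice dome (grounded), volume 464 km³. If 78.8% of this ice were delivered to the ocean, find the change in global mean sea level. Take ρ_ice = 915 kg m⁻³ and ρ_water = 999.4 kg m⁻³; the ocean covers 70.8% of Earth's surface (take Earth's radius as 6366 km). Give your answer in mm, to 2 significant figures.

Ardell: 0.788 × 464 km³ × (915/999.4) = 334.8 km³ of water.
Spread over 3.61×10^14 m² of ocean, Δh = 3.348×10^11 / 3.61×10^14 = 9.28×10^-4 m = 0.93 mm.

≈ 0.93 mm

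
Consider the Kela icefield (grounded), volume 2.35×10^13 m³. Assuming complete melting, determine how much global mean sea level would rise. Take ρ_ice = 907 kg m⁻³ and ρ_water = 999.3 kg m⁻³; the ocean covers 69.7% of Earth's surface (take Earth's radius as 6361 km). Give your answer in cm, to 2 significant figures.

≈ 6.0 cm

Kela: 2.35×10^13 m³ × (907/999.3) = 2.133×10^13 m³ of water.
Spread over 3.54×10^14 m² of ocean, Δh = 2.133×10^13 / 3.54×10^14 = 0.0602 m = 6.0 cm.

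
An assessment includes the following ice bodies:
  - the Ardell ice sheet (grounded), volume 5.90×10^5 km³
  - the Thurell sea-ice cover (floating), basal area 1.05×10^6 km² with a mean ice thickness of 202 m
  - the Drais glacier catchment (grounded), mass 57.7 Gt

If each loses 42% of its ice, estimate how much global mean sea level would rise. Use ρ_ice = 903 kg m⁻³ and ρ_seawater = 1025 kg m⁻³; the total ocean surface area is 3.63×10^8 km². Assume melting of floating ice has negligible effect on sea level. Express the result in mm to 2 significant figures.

Ardell: 0.42 × 5.90×10^5 km³ × (903/1025) = 2.183×10^5 km³ of water.
The Thurell sea-ice cover is floating and already displaces its own weight of water, so its melt adds essentially nothing to sea level.
Drais: 0.42 × 57.7 Gt = 2.423×10^13 kg; dividing by ρ_w = 1025 kg m⁻³ gives 2.364×10^10 m³ of water.
Total added water ≈ 2.183×10^14 m³ over 3.63×10^14 m² → Δh = 0.601 m = 600 mm.

≈ 600 mm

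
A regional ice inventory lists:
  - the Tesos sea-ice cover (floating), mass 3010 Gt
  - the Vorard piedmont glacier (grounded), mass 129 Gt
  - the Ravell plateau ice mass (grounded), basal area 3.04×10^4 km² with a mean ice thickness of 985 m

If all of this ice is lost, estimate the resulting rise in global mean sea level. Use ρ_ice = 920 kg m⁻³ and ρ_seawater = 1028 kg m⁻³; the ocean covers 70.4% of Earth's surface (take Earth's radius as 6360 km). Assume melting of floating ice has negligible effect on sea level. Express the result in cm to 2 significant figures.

The Tesos sea-ice cover is floating and already displaces its own weight of water, so its melt adds essentially nothing to sea level.
Vorard: 129 Gt = 1.290×10^14 kg; dividing by ρ_w = 1028 kg m⁻³ gives 1.255×10^11 m³ of water.
Ravell: ice volume = 3.04×10^4 km² × 985 m = 2.994×10^4 km³; 2.994×10^4 × (920/1028) = 2.680×10^4 km³ of water.
Total added water ≈ 2.692×10^13 m³ over 3.58×10^14 m² → Δh = 0.0752 m = 7.5 cm.

≈ 7.5 cm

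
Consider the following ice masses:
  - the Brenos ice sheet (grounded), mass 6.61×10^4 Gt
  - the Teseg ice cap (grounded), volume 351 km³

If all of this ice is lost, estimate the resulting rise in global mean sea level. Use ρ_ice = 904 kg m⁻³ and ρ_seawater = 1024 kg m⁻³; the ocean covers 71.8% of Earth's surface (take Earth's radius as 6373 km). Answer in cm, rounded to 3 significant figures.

Brenos: 6.61×10^4 Gt = 6.610×10^16 kg; dividing by ρ_w = 1024 kg m⁻³ gives 6.455×10^13 m³ of water.
Teseg: 351 km³ × (904/1024) = 309.9 km³ of water.
Total added water ≈ 6.486×10^13 m³ over 3.66×10^14 m² → Δh = 0.177 m = 17.7 cm.

≈ 17.7 cm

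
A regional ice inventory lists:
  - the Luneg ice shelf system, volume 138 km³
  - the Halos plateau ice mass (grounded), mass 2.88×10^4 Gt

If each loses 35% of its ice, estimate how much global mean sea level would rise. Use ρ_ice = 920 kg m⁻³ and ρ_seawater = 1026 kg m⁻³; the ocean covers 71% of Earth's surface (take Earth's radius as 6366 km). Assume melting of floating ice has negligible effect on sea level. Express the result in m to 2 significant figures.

≈ 0.027 m

The Luneg ice shelf system is floating and already displaces its own weight of water, so its melt adds essentially nothing to sea level.
Halos: 0.35 × 2.88×10^4 Gt = 1.008×10^16 kg; dividing by ρ_w = 1026 kg m⁻³ gives 9.825×10^12 m³ of water.
Total added water ≈ 9.825×10^12 m³ over 3.62×10^14 m² → Δh = 0.0272 m.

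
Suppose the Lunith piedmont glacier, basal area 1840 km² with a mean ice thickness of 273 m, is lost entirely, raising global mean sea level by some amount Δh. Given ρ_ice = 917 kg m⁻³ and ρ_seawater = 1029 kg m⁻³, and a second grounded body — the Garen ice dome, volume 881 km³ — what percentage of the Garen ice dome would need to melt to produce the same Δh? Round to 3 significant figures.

Equal sea-level rise means equal mass of meltwater, i.e. equal mass of ice lost.
Ice mass of Lunith: 4.606×10^14 kg; ice mass of Garen: 8.079×10^14 kg.
Fraction required = 4.606×10^14 / 8.079×10^14 = 0.570 → 57.0 %.

≈ 57.0 %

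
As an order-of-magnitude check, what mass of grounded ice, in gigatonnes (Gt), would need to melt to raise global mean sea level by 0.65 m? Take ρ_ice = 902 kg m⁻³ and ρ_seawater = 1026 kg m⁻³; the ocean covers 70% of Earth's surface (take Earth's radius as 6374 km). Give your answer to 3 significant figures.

Required water volume = Δh × A = 0.65 m × 3.57×10^14 m² = 2.323×10^14 m³.
ρ_w = 1026 kg m⁻³, so the mass of water = 2.323×10^14 m³ × 1026 kg m⁻³ = 2.383×10^17 kg = 2.38×10^5 Gt (and the same mass of ice, by conservation).

≈ 2.38×10^5 Gt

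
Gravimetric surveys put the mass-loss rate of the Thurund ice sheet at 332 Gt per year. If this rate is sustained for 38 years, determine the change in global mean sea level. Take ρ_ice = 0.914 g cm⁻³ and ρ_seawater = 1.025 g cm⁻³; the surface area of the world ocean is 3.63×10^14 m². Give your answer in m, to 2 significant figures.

≈ 0.034 m

Total mass lost = 332 Gt/yr × 38 yr = 1.262×10^4 Gt = 1.262×10^16 kg.
ρ_w = 1.025 g cm⁻³ = 1025 kg m⁻³, so water volume = 1.262×10^16 / 1025 = 1.231×10^13 m³.
Δh = 1.231×10^13 / 3.63×10^14 = 0.0339 m.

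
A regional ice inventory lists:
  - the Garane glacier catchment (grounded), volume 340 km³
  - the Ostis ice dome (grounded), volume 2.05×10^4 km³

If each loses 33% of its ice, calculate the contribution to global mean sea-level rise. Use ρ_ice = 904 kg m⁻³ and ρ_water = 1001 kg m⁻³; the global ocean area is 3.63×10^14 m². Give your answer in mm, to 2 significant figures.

≈ 17 mm

Garane: 0.33 × 340 km³ × (904/1001) = 101.3 km³ of water.
Ostis: 0.33 × 2.05×10^4 km³ × (904/1001) = 6109 km³ of water.
Total added water ≈ 6.211×10^12 m³ over 3.63×10^14 m² → Δh = 0.0171 m = 17 mm.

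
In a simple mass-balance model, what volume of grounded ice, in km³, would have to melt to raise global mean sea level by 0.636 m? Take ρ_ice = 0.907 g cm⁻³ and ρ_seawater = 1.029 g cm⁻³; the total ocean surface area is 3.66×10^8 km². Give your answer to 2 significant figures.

≈ 2.6×10^5 km³

Required water volume = Δh × A = 0.636 m × 3.66×10^14 m² = 2.328×10^14 m³ = 2.328×10^5 km³.
Ice volume = water volume × ρ_w/ρ_ice = 2.328×10^5 × 1029/907 = 2.6×10^5 km³.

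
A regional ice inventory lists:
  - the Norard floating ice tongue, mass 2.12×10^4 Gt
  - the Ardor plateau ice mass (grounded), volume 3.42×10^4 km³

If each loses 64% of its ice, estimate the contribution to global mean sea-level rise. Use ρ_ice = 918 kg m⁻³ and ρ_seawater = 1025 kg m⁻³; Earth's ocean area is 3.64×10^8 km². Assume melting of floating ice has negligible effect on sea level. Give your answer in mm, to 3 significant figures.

≈ 53.9 mm

The Norard floating ice tongue is floating and already displaces its own weight of water, so its melt adds essentially nothing to sea level.
Ardor: 0.64 × 3.42×10^4 km³ × (918/1025) = 1.960×10^4 km³ of water.
Total added water ≈ 1.960×10^13 m³ over 3.64×10^14 m² → Δh = 0.0539 m = 53.9 mm.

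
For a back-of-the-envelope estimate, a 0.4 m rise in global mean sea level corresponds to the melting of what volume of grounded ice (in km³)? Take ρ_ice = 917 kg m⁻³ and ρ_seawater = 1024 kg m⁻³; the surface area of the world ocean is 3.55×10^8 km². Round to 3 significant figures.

≈ 1.59×10^5 km³

Required water volume = Δh × A = 0.4 m × 3.55×10^14 m² = 1.420×10^14 m³ = 1.420×10^5 km³.
Ice volume = water volume × ρ_w/ρ_ice = 1.420×10^5 × 1024/917 = 1.59×10^5 km³.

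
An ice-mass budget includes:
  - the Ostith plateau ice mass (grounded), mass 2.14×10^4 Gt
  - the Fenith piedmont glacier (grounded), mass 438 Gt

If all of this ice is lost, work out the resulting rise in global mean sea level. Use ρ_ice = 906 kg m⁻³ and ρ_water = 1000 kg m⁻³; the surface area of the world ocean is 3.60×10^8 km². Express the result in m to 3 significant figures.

≈ 0.0607 m

Ostith: 2.14×10^4 Gt = 2.140×10^16 kg; dividing by ρ_w = 1000 kg m⁻³ gives 2.140×10^13 m³ of water.
Fenith: 438 Gt = 4.380×10^14 kg; dividing by ρ_w = 1000 kg m⁻³ gives 4.380×10^11 m³ of water.
Total added water ≈ 2.184×10^13 m³ over 3.60×10^14 m² → Δh = 0.0607 m.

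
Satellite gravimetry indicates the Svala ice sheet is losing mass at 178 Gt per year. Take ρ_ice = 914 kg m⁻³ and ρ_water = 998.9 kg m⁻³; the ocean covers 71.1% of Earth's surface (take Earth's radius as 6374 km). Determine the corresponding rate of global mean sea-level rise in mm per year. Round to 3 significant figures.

≈ 0.491 mm/yr

ρ_w = 998.9 kg m⁻³. Annual water volume added = 178 Gt / ρ_w = 1.780×10^14 kg / 998.9 kg m⁻³ = 1.782×10^11 m³.
Δh per year = 1.782×10^11 / 3.63×10^14 = 4.91×10^-4 m = 0.491 mm.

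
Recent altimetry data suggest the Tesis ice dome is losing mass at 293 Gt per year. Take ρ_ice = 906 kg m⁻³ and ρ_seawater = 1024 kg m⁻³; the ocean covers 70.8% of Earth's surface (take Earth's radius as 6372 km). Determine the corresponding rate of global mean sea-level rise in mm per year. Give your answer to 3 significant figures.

ρ_w = 1024 kg m⁻³. Annual water volume added = 293 Gt / ρ_w = 2.930×10^14 kg / 1024 kg m⁻³ = 2.861×10^11 m³.
Δh per year = 2.861×10^11 / 3.61×10^14 = 7.92×10^-4 m = 0.792 mm.

≈ 0.792 mm/yr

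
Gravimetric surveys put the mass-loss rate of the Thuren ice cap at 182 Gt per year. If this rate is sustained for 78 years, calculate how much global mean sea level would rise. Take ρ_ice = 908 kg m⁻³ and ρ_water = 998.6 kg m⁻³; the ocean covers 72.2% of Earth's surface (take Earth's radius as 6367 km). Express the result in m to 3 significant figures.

≈ 0.0387 m

Total mass lost = 182 Gt/yr × 78 yr = 1.420×10^4 Gt = 1.420×10^16 kg.
ρ_w = 998.6 kg m⁻³, so water volume = 1.420×10^16 / 998.6 = 1.422×10^13 m³.
Δh = 1.422×10^13 / 3.68×10^14 = 0.0387 m.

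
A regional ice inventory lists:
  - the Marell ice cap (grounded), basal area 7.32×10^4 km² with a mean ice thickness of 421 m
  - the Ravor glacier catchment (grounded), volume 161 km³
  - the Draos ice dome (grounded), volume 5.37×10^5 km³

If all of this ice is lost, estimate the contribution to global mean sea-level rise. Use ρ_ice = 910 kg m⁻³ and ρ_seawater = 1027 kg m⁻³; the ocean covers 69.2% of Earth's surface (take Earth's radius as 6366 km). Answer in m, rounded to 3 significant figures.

Marell: ice volume = 7.32×10^4 km² × 421 m = 3.082×10^4 km³; 3.082×10^4 × (910/1027) = 2.731×10^4 km³ of water.
Ravor: 161 km³ × (910/1027) = 142.7 km³ of water.
Draos: 5.37×10^5 km³ × (910/1027) = 4.758×10^5 km³ of water.
Total added water ≈ 5.033×10^14 m³ over 3.52×10^14 m² → Δh = 1.43 m.

≈ 1.43 m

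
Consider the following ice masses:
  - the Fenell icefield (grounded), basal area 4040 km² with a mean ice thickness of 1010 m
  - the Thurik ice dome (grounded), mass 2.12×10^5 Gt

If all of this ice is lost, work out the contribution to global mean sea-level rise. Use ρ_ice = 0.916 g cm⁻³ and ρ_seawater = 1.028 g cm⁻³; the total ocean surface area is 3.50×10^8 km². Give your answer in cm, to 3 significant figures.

Fenell: ice volume = 4040 km² × 1010 m = 4080 km³; 4080 × (916/1028) = 3636 km³ of water.
Thurik: 2.12×10^5 Gt = 2.120×10^17 kg; dividing by ρ_w = 1.028 g cm⁻³ = 1028 kg m⁻³ gives 2.062×10^14 m³ of water.
Total added water ≈ 2.099×10^14 m³ over 3.50×10^14 m² → Δh = 0.600 m = 60.0 cm.

≈ 60.0 cm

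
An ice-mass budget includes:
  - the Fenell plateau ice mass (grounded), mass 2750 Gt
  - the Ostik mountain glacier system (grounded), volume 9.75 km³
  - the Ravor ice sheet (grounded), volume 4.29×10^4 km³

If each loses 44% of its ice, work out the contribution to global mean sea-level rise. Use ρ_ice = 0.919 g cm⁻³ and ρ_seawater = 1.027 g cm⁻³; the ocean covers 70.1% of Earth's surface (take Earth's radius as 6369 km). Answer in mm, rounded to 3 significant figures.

Fenell: 0.44 × 2750 Gt = 1.210×10^15 kg; dividing by ρ_w = 1.027 g cm⁻³ = 1027 kg m⁻³ gives 1.178×10^12 m³ of water.
Ostik: 0.44 × 9.75 km³ × (919/1027) = 3.839 km³ of water.
Ravor: 0.44 × 4.29×10^4 km³ × (919/1027) = 1.689×10^4 km³ of water.
Total added water ≈ 1.807×10^13 m³ over 3.57×10^14 m² → Δh = 0.0506 m = 50.6 mm.

≈ 50.6 mm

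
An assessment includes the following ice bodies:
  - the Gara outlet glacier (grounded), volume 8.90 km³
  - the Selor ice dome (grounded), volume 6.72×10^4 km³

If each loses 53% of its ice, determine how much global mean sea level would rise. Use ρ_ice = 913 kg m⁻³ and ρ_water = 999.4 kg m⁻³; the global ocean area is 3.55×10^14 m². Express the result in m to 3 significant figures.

Gara: 0.53 × 8.90 km³ × (913/999.4) = 4.309 km³ of water.
Selor: 0.53 × 6.72×10^4 km³ × (913/999.4) = 3.254×10^4 km³ of water.
Total added water ≈ 3.254×10^13 m³ over 3.55×10^14 m² → Δh = 0.0917 m.

≈ 0.0917 m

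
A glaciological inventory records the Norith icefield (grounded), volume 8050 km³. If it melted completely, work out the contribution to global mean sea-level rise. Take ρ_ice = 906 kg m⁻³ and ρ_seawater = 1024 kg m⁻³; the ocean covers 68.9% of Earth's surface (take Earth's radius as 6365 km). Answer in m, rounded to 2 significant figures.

Norith: 8050 km³ × (906/1024) = 7122 km³ of water.
Spread over 3.51×10^14 m² of ocean, Δh = 7.122×10^12 / 3.51×10^14 = 0.0203 m.

≈ 0.020 m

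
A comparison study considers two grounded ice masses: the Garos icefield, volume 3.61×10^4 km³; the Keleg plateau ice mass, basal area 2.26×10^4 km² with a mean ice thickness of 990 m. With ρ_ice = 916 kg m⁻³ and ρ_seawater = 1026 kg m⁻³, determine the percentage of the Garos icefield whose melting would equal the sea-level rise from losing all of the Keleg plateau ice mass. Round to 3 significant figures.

≈ 62.0 %

Equal sea-level rise means equal mass of meltwater, i.e. equal mass of ice lost.
Ice mass of Keleg: 2.049×10^16 kg; ice mass of Garos: 3.307×10^16 kg.
Fraction required = 2.049×10^16 / 3.307×10^16 = 0.620 → 62.0 %.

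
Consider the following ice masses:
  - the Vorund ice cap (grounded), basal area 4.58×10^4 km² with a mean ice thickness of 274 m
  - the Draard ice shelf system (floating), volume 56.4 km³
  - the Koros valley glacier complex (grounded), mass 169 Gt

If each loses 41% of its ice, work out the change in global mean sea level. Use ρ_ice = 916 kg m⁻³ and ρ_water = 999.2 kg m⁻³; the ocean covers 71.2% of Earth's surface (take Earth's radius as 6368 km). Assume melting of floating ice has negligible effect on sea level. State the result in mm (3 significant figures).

Vorund: ice volume = 4.58×10^4 km² × 274 m = 1.255×10^4 km³; 0.41 × 1.255×10^4 × (916/999.2) = 4717 km³ of water.
The Draard ice shelf system is floating and already displaces its own weight of water, so its melt adds essentially nothing to sea level.
Koros: 0.41 × 169 Gt = 6.929×10^13 kg; dividing by ρ_w = 999.2 kg m⁻³ gives 6.935×10^10 m³ of water.
Total added water ≈ 4.786×10^12 m³ over 3.63×10^14 m² → Δh = 0.0132 m = 13.2 mm.

≈ 13.2 mm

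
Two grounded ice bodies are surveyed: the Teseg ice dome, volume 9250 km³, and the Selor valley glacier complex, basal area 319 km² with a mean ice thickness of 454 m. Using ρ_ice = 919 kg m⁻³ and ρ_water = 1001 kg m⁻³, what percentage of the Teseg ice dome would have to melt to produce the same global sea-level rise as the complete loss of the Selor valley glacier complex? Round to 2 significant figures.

Equal sea-level rise means equal mass of meltwater, i.e. equal mass of ice lost.
Ice mass of Selor: 1.331×10^14 kg; ice mass of Teseg: 8.501×10^15 kg.
Fraction required = 1.331×10^14 / 8.501×10^15 = 0.0157 → 1.6 %.

≈ 1.6 %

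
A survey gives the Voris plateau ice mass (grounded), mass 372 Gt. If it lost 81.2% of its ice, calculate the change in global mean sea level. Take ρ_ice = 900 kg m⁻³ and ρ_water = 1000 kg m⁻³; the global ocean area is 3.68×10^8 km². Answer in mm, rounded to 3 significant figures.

≈ 0.821 mm

Voris: 0.812 × 372 Gt = 3.021×10^14 kg; dividing by ρ_w = 1000 kg m⁻³ gives 3.021×10^11 m³ of water.
Spread over 3.68×10^14 m² of ocean, Δh = 3.021×10^11 / 3.68×10^14 = 8.21×10^-4 m = 0.821 mm.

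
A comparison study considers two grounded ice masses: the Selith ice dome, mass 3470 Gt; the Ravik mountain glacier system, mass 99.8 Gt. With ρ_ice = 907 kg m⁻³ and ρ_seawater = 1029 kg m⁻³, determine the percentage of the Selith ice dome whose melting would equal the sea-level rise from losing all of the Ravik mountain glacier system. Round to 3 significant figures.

≈ 2.88 %

Equal sea-level rise means equal mass of meltwater, i.e. equal mass of ice lost.
Ice mass of Ravik: 9.980×10^13 kg; ice mass of Selith: 3.470×10^15 kg.
Fraction required = 9.980×10^13 / 3.470×10^15 = 0.0288 → 2.88 %.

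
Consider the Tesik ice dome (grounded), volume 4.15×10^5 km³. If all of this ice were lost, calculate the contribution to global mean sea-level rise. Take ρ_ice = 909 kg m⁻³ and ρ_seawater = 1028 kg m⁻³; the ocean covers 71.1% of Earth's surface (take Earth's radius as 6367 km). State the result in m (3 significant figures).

≈ 1.01 m

Tesik: 4.15×10^5 km³ × (909/1028) = 3.670×10^5 km³ of water.
Spread over 3.62×10^14 m² of ocean, Δh = 3.670×10^14 / 3.62×10^14 = 1.01 m.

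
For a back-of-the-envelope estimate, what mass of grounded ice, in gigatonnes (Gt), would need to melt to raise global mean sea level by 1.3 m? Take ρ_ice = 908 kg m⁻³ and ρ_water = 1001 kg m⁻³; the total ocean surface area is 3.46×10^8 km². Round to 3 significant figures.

Required water volume = Δh × A = 1.3 m × 3.46×10^14 m² = 4.498×10^14 m³.
ρ_w = 1001 kg m⁻³, so the mass of water = 4.498×10^14 m³ × 1001 kg m⁻³ = 4.502×10^17 kg = 4.50×10^5 Gt (and the same mass of ice, by conservation).

≈ 4.50×10^5 Gt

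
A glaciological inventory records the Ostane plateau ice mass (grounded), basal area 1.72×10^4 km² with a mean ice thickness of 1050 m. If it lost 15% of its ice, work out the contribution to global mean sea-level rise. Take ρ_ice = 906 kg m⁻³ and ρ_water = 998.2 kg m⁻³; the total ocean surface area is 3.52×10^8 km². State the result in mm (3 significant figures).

≈ 6.99 mm

Ostane: ice volume = 1.72×10^4 km² × 1050 m = 1.806×10^4 km³; 0.15 × 1.806×10^4 × (906/998.2) = 2459 km³ of water.
Spread over 3.52×10^14 m² of ocean, Δh = 2.459×10^12 / 3.52×10^14 = 6.99×10^-3 m = 6.99 mm.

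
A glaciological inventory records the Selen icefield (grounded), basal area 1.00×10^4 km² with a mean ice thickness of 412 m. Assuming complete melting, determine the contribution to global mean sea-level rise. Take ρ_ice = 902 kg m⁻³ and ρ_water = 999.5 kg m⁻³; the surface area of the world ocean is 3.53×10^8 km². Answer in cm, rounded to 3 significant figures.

Selen: ice volume = 1.00×10^4 km² × 412 m = 4120 km³; 4120 × (902/999.5) = 3718 km³ of water.
Spread over 3.53×10^14 m² of ocean, Δh = 3.718×10^12 / 3.53×10^14 = 0.0105 m = 1.05 cm.

≈ 1.05 cm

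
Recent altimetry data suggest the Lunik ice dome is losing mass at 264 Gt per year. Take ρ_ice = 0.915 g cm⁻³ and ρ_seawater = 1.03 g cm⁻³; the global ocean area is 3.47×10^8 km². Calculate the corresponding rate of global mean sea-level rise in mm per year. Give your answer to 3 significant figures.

ρ_w = 1.03 g cm⁻³ = 1030 kg m⁻³. Annual water volume added = 264 Gt / ρ_w = 2.640×10^14 kg / 1030 kg m⁻³ = 2.563×10^11 m³.
Δh per year = 2.563×10^11 / 3.47×10^14 = 7.39×10^-4 m = 0.739 mm.

≈ 0.739 mm/yr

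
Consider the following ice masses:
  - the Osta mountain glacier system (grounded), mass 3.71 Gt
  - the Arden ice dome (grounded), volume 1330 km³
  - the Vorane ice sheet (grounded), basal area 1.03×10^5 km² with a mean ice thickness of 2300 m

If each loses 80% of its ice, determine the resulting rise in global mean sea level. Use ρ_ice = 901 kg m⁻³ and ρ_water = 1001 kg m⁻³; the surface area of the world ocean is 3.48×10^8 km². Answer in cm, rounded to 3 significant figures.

≈ 49.3 cm

Osta: 0.8 × 3.71 Gt = 2.968×10^12 kg; dividing by ρ_w = 1001 kg m⁻³ gives 2.965×10^9 m³ of water.
Arden: 0.8 × 1330 km³ × (901/1001) = 957.7 km³ of water.
Vorane: ice volume = 1.03×10^5 km² × 2300 m = 2.369×10^5 km³; 0.8 × 2.369×10^5 × (901/1001) = 1.706×10^5 km³ of water.
Total added water ≈ 1.715×10^14 m³ over 3.48×10^14 m² → Δh = 0.493 m = 49.3 cm.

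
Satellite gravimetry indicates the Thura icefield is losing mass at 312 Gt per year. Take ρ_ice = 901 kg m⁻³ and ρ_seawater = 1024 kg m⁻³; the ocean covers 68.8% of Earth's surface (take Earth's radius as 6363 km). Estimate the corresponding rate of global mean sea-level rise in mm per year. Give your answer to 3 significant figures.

≈ 0.870 mm/yr

ρ_w = 1024 kg m⁻³. Annual water volume added = 312 Gt / ρ_w = 3.120×10^14 kg / 1024 kg m⁻³ = 3.047×10^11 m³.
Δh per year = 3.047×10^11 / 3.50×10^14 = 8.70×10^-4 m = 0.870 mm.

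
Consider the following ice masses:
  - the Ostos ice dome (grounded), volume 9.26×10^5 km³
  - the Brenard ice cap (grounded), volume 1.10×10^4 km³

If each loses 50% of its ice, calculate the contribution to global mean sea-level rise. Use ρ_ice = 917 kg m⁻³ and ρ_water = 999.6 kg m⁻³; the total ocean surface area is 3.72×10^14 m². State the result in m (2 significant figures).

≈ 1.2 m

Ostos: 0.5 × 9.26×10^5 km³ × (917/999.6) = 4.247×10^5 km³ of water.
Brenard: 0.5 × 1.10×10^4 km³ × (917/999.6) = 5046 km³ of water.
Total added water ≈ 4.298×10^14 m³ over 3.72×10^14 m² → Δh = 1.16 m.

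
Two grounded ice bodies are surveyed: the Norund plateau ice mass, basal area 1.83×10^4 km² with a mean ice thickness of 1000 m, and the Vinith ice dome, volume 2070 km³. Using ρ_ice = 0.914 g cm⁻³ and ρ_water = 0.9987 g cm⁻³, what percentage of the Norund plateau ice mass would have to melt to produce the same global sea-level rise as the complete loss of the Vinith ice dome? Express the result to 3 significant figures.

≈ 11.3 %

Equal sea-level rise means equal mass of meltwater, i.e. equal mass of ice lost.
Ice mass of Vinith: 1.892×10^15 kg; ice mass of Norund: 1.673×10^16 kg.
Fraction required = 1.892×10^15 / 1.673×10^16 = 0.113 → 11.3 %.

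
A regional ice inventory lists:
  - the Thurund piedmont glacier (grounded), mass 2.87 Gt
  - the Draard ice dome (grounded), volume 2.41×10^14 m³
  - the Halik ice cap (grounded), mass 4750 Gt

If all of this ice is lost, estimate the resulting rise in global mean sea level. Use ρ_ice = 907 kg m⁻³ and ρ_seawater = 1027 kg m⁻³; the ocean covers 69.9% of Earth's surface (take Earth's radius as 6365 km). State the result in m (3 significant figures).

≈ 0.611 m

Thurund: 2.87 Gt = 2.870×10^12 kg; dividing by ρ_w = 1027 kg m⁻³ gives 2.795×10^9 m³ of water.
Draard: 2.41×10^14 m³ × (907/1027) = 2.128×10^14 m³ of water.
Halik: 4750 Gt = 4.750×10^15 kg; dividing by ρ_w = 1027 kg m⁻³ gives 4.625×10^12 m³ of water.
Total added water ≈ 2.175×10^14 m³ over 3.56×10^14 m² → Δh = 0.611 m.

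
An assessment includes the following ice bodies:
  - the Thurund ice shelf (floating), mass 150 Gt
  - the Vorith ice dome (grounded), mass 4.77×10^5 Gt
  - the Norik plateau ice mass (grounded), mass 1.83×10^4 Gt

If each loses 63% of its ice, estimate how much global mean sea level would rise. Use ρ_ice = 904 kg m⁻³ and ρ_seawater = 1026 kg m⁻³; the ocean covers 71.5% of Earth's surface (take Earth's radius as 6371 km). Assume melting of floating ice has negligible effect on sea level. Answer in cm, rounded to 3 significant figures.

≈ 83.4 cm

The Thurund ice shelf is floating and already displaces its own weight of water, so its melt adds essentially nothing to sea level.
Vorith: 0.63 × 4.77×10^5 Gt = 3.005×10^17 kg; dividing by ρ_w = 1026 kg m⁻³ gives 2.929×10^14 m³ of water.
Norik: 0.63 × 1.83×10^4 Gt = 1.153×10^16 kg; dividing by ρ_w = 1026 kg m⁻³ gives 1.124×10^13 m³ of water.
Total added water ≈ 3.041×10^14 m³ over 3.65×10^14 m² → Δh = 0.834 m = 83.4 cm.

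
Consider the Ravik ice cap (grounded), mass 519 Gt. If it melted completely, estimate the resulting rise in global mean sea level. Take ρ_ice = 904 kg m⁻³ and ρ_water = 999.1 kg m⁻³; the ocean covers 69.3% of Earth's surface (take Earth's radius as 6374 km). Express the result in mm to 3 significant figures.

≈ 1.47 mm

Ravik: 519 Gt = 5.190×10^14 kg; dividing by ρ_w = 999.1 kg m⁻³ gives 5.195×10^11 m³ of water.
Spread over 3.54×10^14 m² of ocean, Δh = 5.195×10^11 / 3.54×10^14 = 1.47×10^-3 m = 1.47 mm.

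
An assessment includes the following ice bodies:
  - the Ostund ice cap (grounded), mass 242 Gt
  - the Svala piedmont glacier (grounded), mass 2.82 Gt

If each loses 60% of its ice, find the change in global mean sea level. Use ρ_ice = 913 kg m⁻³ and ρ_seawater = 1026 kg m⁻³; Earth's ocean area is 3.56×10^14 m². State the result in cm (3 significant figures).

≈ 0.0402 cm

Ostund: 0.6 × 242 Gt = 1.452×10^14 kg; dividing by ρ_w = 1026 kg m⁻³ gives 1.415×10^11 m³ of water.
Svala: 0.6 × 2.82 Gt = 1.692×10^12 kg; dividing by ρ_w = 1026 kg m⁻³ gives 1.649×10^9 m³ of water.
Total added water ≈ 1.432×10^11 m³ over 3.56×10^14 m² → Δh = 4.02×10^-4 m = 0.0402 cm.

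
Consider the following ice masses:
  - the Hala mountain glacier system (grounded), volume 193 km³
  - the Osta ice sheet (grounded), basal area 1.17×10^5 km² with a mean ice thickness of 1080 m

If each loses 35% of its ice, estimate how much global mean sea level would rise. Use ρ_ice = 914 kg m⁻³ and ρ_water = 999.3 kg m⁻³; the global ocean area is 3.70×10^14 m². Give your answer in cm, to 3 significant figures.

Hala: 0.35 × 193 km³ × (914/999.3) = 61.78 km³ of water.
Osta: ice volume = 1.17×10^5 km² × 1080 m = 1.264×10^5 km³; 0.35 × 1.264×10^5 × (914/999.3) = 4.045×10^4 km³ of water.
Total added water ≈ 4.051×10^13 m³ over 3.70×10^14 m² → Δh = 0.109 m = 10.9 cm.

≈ 10.9 cm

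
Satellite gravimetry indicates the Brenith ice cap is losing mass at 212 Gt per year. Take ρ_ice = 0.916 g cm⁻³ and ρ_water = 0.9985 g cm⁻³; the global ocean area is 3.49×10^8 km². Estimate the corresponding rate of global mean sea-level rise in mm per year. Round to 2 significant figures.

ρ_w = 0.9985 g cm⁻³ = 998.5 kg m⁻³. Annual water volume added = 212 Gt / ρ_w = 2.120×10^14 kg / 998.5 kg m⁻³ = 2.123×10^11 m³.
Δh per year = 2.123×10^11 / 3.49×10^14 = 6.08×10^-4 m = 0.61 mm.

≈ 0.61 mm/yr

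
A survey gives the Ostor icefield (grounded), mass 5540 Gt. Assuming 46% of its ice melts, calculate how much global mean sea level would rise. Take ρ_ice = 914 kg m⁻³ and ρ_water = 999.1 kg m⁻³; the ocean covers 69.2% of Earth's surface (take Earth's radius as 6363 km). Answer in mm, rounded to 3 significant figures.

≈ 7.24 mm

Ostor: 0.46 × 5540 Gt = 2.548×10^15 kg; dividing by ρ_w = 999.1 kg m⁻³ gives 2.551×10^12 m³ of water.
Spread over 3.52×10^14 m² of ocean, Δh = 2.551×10^12 / 3.52×10^14 = 7.24×10^-3 m = 7.24 mm.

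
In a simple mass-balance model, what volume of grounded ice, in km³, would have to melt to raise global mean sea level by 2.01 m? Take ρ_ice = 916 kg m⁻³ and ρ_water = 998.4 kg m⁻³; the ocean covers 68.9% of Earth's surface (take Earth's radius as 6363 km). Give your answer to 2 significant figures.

Required water volume = Δh × A = 2.01 m × 3.51×10^14 m² = 7.046×10^14 m³ = 7.046×10^5 km³.
Ice volume = water volume × ρ_w/ρ_ice = 7.046×10^5 × 998.4/916 = 7.7×10^5 km³.

≈ 7.7×10^5 km³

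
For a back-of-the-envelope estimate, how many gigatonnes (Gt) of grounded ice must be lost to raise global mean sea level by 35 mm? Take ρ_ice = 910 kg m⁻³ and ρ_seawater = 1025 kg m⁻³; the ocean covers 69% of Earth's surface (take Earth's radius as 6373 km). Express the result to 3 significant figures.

Required water volume = Δh × A = 0.035 m × 3.52×10^14 m² = 1.233×10^13 m³.
ρ_w = 1025 kg m⁻³, so the mass of water = 1.233×10^13 m³ × 1025 kg m⁻³ = 1.263×10^16 kg = 1.26×10^4 Gt (and the same mass of ice, by conservation).

≈ 1.26×10^4 Gt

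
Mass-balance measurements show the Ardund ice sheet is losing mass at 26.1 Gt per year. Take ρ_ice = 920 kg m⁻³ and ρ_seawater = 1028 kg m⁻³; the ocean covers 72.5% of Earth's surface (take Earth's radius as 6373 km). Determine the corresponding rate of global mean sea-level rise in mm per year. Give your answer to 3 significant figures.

≈ 0.0686 mm/yr

ρ_w = 1028 kg m⁻³. Annual water volume added = 26.1 Gt / ρ_w = 2.610×10^13 kg / 1028 kg m⁻³ = 2.539×10^10 m³.
Δh per year = 2.539×10^10 / 3.70×10^14 = 6.86×10^-5 m = 0.0686 mm.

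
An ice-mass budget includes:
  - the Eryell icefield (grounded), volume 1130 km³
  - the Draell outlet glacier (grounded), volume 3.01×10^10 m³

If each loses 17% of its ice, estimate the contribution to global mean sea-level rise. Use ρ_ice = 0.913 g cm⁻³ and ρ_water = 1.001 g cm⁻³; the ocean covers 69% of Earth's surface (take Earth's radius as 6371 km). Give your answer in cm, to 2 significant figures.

≈ 0.051 cm

Eryell: 0.17 × 1130 km³ × (913/1001) = 175.2 km³ of water.
Draell: 0.17 × 3.01×10^10 m³ × (913/1001) = 4.667×10^9 m³ of water.
Total added water ≈ 1.799×10^11 m³ over 3.52×10^14 m² → Δh = 5.11×10^-4 m = 0.051 cm.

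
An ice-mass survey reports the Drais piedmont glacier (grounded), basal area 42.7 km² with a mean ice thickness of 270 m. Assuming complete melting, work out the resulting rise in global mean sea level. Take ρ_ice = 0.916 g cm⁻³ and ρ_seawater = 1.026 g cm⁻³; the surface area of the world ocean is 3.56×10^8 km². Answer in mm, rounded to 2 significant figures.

≈ 0.029 mm

Drais: ice volume = 42.7 km² × 270 m = 11.53 km³; 11.53 × (916/1026) = 10.29 km³ of water.
Spread over 3.56×10^14 m² of ocean, Δh = 1.029×10^10 / 3.56×10^14 = 2.89×10^-5 m = 0.029 mm.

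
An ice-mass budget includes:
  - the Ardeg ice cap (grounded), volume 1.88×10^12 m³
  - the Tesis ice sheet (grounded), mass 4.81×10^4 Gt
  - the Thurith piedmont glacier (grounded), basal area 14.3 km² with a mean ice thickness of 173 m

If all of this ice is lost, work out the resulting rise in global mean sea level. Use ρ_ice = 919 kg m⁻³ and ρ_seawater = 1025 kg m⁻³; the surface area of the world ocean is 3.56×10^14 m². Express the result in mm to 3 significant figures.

≈ 137 mm

Ardeg: 1.88×10^12 m³ × (919/1025) = 1.686×10^12 m³ of water.
Tesis: 4.81×10^4 Gt = 4.810×10^16 kg; dividing by ρ_w = 1025 kg m⁻³ gives 4.693×10^13 m³ of water.
Thurith: ice volume = 14.3 km² × 173 m = 2.474 km³; 2.474 × (919/1025) = 2.218 km³ of water.
Total added water ≈ 4.861×10^13 m³ over 3.56×10^14 m² → Δh = 0.137 m = 137 mm.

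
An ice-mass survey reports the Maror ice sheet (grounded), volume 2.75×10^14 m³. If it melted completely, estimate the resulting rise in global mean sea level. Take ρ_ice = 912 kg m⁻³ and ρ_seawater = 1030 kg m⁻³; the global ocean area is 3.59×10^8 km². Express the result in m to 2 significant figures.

Maror: 2.75×10^14 m³ × (912/1030) = 2.435×10^14 m³ of water.
Spread over 3.59×10^14 m² of ocean, Δh = 2.435×10^14 / 3.59×10^14 = 0.678 m.

≈ 0.68 m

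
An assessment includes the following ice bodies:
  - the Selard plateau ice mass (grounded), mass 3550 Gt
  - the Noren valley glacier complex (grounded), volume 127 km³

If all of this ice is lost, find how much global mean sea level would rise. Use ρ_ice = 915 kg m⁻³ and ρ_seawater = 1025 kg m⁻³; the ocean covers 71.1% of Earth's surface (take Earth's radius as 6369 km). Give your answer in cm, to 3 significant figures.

Selard: 3550 Gt = 3.550×10^15 kg; dividing by ρ_w = 1025 kg m⁻³ gives 3.463×10^12 m³ of water.
Noren: 127 km³ × (915/1025) = 113.4 km³ of water.
Total added water ≈ 3.577×10^12 m³ over 3.62×10^14 m² → Δh = 9.87×10^-3 m = 0.987 cm.

≈ 0.987 cm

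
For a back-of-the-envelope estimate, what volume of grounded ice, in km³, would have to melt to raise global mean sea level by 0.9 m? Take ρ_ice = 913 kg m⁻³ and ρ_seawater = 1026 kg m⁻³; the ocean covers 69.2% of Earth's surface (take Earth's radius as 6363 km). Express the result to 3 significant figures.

Required water volume = Δh × A = 0.9 m × 3.52×10^14 m² = 3.169×10^14 m³ = 3.169×10^5 km³.
Ice volume = water volume × ρ_w/ρ_ice = 3.169×10^5 × 1026/913 = 3.56×10^5 km³.

≈ 3.56×10^5 km³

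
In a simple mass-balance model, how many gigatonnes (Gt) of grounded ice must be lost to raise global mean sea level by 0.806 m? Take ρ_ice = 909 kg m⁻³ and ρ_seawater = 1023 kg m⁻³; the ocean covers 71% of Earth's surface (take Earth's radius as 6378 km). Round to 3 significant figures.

≈ 2.99×10^5 Gt

Required water volume = Δh × A = 0.806 m × 3.63×10^14 m² = 2.925×10^14 m³.
ρ_w = 1023 kg m⁻³, so the mass of water = 2.925×10^14 m³ × 1023 kg m⁻³ = 2.993×10^17 kg = 2.99×10^5 Gt (and the same mass of ice, by conservation).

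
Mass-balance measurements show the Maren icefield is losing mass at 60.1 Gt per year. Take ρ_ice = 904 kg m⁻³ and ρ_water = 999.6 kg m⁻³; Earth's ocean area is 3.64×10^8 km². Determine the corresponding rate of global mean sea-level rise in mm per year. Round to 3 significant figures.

≈ 0.165 mm/yr

ρ_w = 999.6 kg m⁻³. Annual water volume added = 60.1 Gt / ρ_w = 6.010×10^13 kg / 999.6 kg m⁻³ = 6.012×10^10 m³.
Δh per year = 6.012×10^10 / 3.64×10^14 = 1.65×10^-4 m = 0.165 mm.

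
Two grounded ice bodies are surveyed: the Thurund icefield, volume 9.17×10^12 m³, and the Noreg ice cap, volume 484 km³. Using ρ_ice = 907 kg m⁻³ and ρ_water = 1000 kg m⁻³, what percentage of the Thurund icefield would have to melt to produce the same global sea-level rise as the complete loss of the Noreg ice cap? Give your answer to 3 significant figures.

≈ 5.28 %

Equal sea-level rise means equal mass of meltwater, i.e. equal mass of ice lost.
Ice mass of Noreg: 4.390×10^14 kg; ice mass of Thurund: 8.317×10^15 kg.
Fraction required = 4.390×10^14 / 8.317×10^15 = 0.0528 → 5.28 %.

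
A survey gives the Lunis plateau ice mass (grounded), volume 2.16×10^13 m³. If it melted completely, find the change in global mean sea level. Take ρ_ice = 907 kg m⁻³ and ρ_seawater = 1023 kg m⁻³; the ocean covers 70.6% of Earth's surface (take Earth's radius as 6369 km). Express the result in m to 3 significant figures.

≈ 0.0532 m

Lunis: 2.16×10^13 m³ × (907/1023) = 1.915×10^13 m³ of water.
Spread over 3.60×10^14 m² of ocean, Δh = 1.915×10^13 / 3.60×10^14 = 0.0532 m.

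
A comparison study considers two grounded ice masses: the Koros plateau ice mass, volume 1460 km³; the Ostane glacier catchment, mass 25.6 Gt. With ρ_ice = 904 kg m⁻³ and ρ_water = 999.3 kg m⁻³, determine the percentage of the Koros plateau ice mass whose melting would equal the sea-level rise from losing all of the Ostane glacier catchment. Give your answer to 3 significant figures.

Equal sea-level rise means equal mass of meltwater, i.e. equal mass of ice lost.
Ice mass of Ostane: 2.560×10^13 kg; ice mass of Koros: 1.320×10^15 kg.
Fraction required = 2.560×10^13 / 1.320×10^15 = 0.0194 → 1.94 %.

≈ 1.94 %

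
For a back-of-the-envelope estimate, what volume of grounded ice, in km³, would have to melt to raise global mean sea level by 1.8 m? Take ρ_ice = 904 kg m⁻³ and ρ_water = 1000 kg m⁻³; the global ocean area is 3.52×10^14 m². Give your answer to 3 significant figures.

Required water volume = Δh × A = 1.8 m × 3.52×10^14 m² = 6.336×10^14 m³ = 6.336×10^5 km³.
Ice volume = water volume × ρ_w/ρ_ice = 6.336×10^5 × 1000/904 = 7.01×10^5 km³.

≈ 7.01×10^5 km³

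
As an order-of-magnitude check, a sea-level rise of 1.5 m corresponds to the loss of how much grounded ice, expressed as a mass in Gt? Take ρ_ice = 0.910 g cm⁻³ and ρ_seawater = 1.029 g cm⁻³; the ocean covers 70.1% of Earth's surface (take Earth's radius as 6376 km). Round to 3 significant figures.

≈ 5.53×10^5 Gt

Required water volume = Δh × A = 1.5 m × 3.58×10^14 m² = 5.372×10^14 m³.
ρ_w = 1.029 g cm⁻³ = 1029 kg m⁻³, so the mass of water = 5.372×10^14 m³ × 1029 kg m⁻³ = 5.528×10^17 kg = 5.53×10^5 Gt (and the same mass of ice, by conservation).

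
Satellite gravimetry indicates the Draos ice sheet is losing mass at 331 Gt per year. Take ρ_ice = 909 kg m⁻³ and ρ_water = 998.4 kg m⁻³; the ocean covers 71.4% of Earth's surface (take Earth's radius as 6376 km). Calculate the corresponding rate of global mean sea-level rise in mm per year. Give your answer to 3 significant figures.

ρ_w = 998.4 kg m⁻³. Annual water volume added = 331 Gt / ρ_w = 3.310×10^14 kg / 998.4 kg m⁻³ = 3.315×10^11 m³.
Δh per year = 3.315×10^11 / 3.65×10^14 = 9.09×10^-4 m = 0.909 mm.

≈ 0.909 mm/yr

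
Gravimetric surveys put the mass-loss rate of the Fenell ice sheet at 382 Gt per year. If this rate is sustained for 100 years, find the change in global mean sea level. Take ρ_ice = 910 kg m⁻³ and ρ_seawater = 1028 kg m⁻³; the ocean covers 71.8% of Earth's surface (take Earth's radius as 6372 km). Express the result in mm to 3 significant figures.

≈ 101 mm

Total mass lost = 382 Gt/yr × 100 yr = 3.820×10^4 Gt = 3.820×10^16 kg.
ρ_w = 1028 kg m⁻³, so water volume = 3.820×10^16 / 1028 = 3.716×10^13 m³.
Δh = 3.716×10^13 / 3.66×10^14 = 0.101 m = 101 mm.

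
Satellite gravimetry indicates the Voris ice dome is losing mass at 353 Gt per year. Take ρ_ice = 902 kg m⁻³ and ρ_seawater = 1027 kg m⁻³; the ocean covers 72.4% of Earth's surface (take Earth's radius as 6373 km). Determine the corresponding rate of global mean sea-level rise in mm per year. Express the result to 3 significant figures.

≈ 0.930 mm/yr

ρ_w = 1027 kg m⁻³. Annual water volume added = 353 Gt / ρ_w = 3.530×10^14 kg / 1027 kg m⁻³ = 3.437×10^11 m³.
Δh per year = 3.437×10^11 / 3.70×10^14 = 9.30×10^-4 m = 0.930 mm.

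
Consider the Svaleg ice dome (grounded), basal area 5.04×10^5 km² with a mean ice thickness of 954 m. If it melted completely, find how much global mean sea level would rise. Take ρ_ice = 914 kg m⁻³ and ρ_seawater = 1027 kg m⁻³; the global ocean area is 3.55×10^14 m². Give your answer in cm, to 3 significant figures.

Svaleg: ice volume = 5.04×10^5 km² × 954 m = 4.808×10^5 km³; 4.808×10^5 × (914/1027) = 4.279×10^5 km³ of water.
Spread over 3.55×10^14 m² of ocean, Δh = 4.279×10^14 / 3.55×10^14 = 1.21 m = 121 cm.

≈ 121 cm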